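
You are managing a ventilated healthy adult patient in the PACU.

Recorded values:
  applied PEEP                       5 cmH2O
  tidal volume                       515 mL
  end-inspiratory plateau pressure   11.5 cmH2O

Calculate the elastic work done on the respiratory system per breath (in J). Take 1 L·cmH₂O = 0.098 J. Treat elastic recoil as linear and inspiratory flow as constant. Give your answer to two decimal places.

Elastic work ≈ ½ × (Pplat − PEEP) × Vt = 0.5 × (11.5 − 5) × 0.515 L = 0.5 × 6.5 × 0.515 = 1.674 L·cmH2O.
× 0.098 J/(L·cmH2O) → 0.1641 J.

0.16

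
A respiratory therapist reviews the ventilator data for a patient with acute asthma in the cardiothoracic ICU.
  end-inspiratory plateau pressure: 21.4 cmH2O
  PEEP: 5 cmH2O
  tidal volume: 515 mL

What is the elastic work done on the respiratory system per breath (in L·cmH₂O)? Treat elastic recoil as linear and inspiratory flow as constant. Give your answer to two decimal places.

Elastic work ≈ ½ × (Pplat − PEEP) × Vt = 0.5 × (21.4 − 5) × 0.515 L = 0.5 × 16.4 × 0.515 = 4.223 L·cmH2O.

4.22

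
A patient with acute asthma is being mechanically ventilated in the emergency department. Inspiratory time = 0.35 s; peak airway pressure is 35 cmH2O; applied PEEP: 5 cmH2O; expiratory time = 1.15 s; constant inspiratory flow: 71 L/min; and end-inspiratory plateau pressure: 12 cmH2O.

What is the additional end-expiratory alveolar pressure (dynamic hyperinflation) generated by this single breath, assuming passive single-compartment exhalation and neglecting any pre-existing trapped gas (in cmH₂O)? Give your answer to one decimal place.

2.6

Flow: 71 L/min ÷ 60 = 1.1833 L/s.
Vt = flow × Ti = 1.1833 L/s × 0.35 s × 1000 mL/L = 414.16 mL.
R = (PIP − Pplat)/V̇ = (35 − 12) / 1.1833 = 23.0/1.1833 = 19.437 cmH2O·s/L.
C = Vt/(Pplat − PEEP) = 414.16 / (12 − 5) = 414.16/7.0 = 59.166 mL/cmH2O.
τ = R × C = 19.437 × 0.05917 L/cmH2O = 1.15 s.
Fraction remaining = e^(−Te/τ) = e^(−1.15/1.15) = 0.3679; trapped volume = 414.16 × 0.3679 = 152.37 mL.
Additional alveolar pressure from trapping ≈ V_trapped / C = 152.37 / 59.166 = 2.575 cmH2O.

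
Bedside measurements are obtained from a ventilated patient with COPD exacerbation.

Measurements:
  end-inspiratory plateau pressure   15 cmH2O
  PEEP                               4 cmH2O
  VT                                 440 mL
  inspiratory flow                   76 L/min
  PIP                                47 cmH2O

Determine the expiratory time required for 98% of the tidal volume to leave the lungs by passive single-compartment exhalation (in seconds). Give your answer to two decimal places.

3.95

Flow: 76 L/min ÷ 60 = 1.2667 L/s.
R = (PIP − Pplat)/V̇ = (47 − 15) / 1.2667 = 32.0/1.2667 = 25.262 cmH2O·s/L.
C = Vt/(Pplat − PEEP) = 440.0 / (15 − 4) = 440.0/11.0 = 40.0 mL/cmH2O.
τ = R × C = 25.262 × 0.04 L/cmH2O = 1.01 s.
t = −τ·ln(1 − 0.98) = −1.01·ln(0.02) = 3.951 s.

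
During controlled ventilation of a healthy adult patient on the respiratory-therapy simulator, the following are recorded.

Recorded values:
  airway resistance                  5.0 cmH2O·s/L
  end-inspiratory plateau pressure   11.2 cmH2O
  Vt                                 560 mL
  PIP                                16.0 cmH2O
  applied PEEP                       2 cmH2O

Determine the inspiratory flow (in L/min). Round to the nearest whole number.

flow = (PIP − Pplat) / Raw = (16.0 − 11.2) / 5.0 = 0.96 L/s × 60 = 57.6 L/min.

58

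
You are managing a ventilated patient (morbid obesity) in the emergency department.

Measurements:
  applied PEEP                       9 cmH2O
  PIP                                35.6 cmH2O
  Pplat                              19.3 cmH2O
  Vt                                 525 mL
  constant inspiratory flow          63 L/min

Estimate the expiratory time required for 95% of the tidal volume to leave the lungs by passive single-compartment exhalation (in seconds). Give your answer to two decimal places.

2.37

Flow: 63 L/min ÷ 60 = 1.05 L/s.
R = (PIP − Pplat)/V̇ = (35.6 − 19.3) / 1.05 = 16.3/1.05 = 15.524 cmH2O·s/L.
C = Vt/(Pplat − PEEP) = 525.0 / (19.3 − 9) = 525.0/10.3 = 50.971 mL/cmH2O.
τ = R × C = 15.524 × 0.05097 L/cmH2O = 0.7913 s.
t = −τ·ln(1 − 0.95) = −0.7913·ln(0.05) = 2.371 s.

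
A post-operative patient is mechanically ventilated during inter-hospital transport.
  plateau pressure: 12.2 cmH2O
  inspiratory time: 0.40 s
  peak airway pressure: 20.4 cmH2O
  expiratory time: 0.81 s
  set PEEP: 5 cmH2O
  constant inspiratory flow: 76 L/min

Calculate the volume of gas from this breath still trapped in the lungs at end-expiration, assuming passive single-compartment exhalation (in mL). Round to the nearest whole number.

86

Flow: 76 L/min ÷ 60 = 1.2667 L/s.
Vt = flow × Ti = 1.2667 L/s × 0.40 s × 1000 mL/L = 506.68 mL.
R = (PIP − Pplat)/V̇ = (20.4 − 12.2) / 1.2667 = 8.2/1.2667 = 6.474 cmH2O·s/L.
C = Vt/(Pplat − PEEP) = 506.68 / (12.2 − 5) = 506.68/7.2 = 70.372 mL/cmH2O.
τ = R × C = 6.474 × 0.07037 L/cmH2O = 0.4556 s.
Fraction remaining = e^(−Te/τ) = e^(−0.81/0.4556) = 0.169.
Trapped volume = 506.68 × 0.169 = 85.629 mL.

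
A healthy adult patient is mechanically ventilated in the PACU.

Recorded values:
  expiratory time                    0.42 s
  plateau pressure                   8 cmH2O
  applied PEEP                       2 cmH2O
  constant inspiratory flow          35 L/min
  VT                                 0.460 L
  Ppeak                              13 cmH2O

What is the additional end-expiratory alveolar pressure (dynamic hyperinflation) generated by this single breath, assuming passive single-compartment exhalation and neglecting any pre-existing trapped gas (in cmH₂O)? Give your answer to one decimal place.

Flow: 35 L/min ÷ 60 = 0.5833 L/s.
R = (PIP − Pplat)/V̇ = (13 − 8) / 0.5833 = 5.0/0.5833 = 8.572 cmH2O·s/L.
C = Vt/(Pplat − PEEP) = 460.0 / (8 − 2) = 460.0/6.0 = 76.667 mL/cmH2O.
τ = R × C = 8.572 × 0.07667 L/cmH2O = 0.6572 s.
Fraction remaining = e^(−Te/τ) = e^(−0.42/0.6572) = 0.5278; trapped volume = 460.0 × 0.5278 = 242.79 mL.
Additional alveolar pressure from trapping ≈ V_trapped / C = 242.79 / 76.667 = 3.167 cmH2O.

3.2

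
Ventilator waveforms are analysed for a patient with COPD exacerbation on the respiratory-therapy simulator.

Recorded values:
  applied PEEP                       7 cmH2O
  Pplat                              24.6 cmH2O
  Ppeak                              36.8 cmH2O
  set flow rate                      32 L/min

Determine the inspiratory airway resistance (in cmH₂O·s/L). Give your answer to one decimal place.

22.9

Flow: 32 L/min ÷ 60 = 0.5333 L/s.
Raw = (PIP − Pplat) / flow = (36.8 − 24.6) / 0.5333 = 12.2 / 0.5333 = 22.876 cmH2O·s/L.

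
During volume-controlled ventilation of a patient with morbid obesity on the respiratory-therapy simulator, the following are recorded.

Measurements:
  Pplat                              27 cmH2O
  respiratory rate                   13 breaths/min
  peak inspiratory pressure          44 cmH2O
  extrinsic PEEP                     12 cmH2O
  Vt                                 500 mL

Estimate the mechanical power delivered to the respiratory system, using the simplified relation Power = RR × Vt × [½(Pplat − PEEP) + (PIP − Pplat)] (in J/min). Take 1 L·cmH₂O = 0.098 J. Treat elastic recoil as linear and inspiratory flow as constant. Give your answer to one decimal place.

Per-breath work = Vt × [½(Pplat−PEEP) + (PIP−Pplat)] = 0.500 × [0.5×15.0 + 17.0] = 0.500 × 24.5 = 12.25 L·cmH2O.
Power = 13 × 12.25 = 159.25 L·cmH2O/min.
× 0.098 J/(L·cmH2O) → 15.607 J/min.

15.6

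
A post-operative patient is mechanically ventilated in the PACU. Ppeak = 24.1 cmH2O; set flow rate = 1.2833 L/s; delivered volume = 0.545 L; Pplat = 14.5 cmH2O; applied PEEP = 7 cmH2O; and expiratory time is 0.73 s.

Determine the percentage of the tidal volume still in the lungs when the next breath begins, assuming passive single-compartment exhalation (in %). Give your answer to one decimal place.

R = (PIP − Pplat)/V̇ = (24.1 − 14.5) / 1.2833 = 9.6/1.2833 = 7.481 cmH2O·s/L.
C = Vt/(Pplat − PEEP) = 545.0 / (14.5 − 7) = 545.0/7.5 = 72.667 mL/cmH2O.
τ = R × C = 7.481 × 0.07267 L/cmH2O = 0.5436 s.
Fraction remaining at end-expiration = e^(−Te/τ) = e^(−0.73/0.5436) = 0.2611 → 26.11%.

26.1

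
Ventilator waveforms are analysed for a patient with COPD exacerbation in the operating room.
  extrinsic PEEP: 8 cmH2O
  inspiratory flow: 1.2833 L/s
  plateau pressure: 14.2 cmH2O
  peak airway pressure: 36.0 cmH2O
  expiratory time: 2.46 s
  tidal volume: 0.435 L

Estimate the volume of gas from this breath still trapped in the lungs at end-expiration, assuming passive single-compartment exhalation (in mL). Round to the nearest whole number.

R = (PIP − Pplat)/V̇ = (36.0 − 14.2) / 1.2833 = 21.8/1.2833 = 16.987 cmH2O·s/L.
C = Vt/(Pplat − PEEP) = 435.0 / (14.2 − 8) = 435.0/6.2 = 70.161 mL/cmH2O.
τ = R × C = 16.987 × 0.07016 L/cmH2O = 1.192 s.
Fraction remaining = e^(−Te/τ) = e^(−2.46/1.192) = 0.127.
Trapped volume = 435.0 × 0.127 = 55.245 mL.

55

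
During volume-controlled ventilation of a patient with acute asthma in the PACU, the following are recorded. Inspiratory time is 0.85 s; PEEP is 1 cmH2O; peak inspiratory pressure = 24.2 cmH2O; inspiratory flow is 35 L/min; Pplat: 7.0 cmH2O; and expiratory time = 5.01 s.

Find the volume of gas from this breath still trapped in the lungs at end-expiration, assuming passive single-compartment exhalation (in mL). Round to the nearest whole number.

Flow: 35 L/min ÷ 60 = 0.5833 L/s.
Vt = flow × Ti = 0.5833 L/s × 0.85 s × 1000 mL/L = 495.81 mL.
R = (PIP − Pplat)/V̇ = (24.2 − 7.0) / 0.5833 = 17.2/0.5833 = 29.487 cmH2O·s/L.
C = Vt/(Pplat − PEEP) = 495.81 / (7.0 − 1) = 495.81/6.0 = 82.635 mL/cmH2O.
τ = R × C = 29.487 × 0.08264 L/cmH2O = 2.437 s.
Fraction remaining = e^(−Te/τ) = e^(−5.01/2.437) = 0.128.
Trapped volume = 495.81 × 0.128 = 63.464 mL.

63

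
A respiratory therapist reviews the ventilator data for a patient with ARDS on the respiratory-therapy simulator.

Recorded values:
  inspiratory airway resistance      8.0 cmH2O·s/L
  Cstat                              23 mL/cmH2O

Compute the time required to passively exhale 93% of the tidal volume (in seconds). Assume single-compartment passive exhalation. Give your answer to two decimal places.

τ = R × C = 8.0 × 23 mL/cmH2O = 8.0 × 0.023 L/cmH2O = 0.184 s.
Exhaled fraction f = 1 − e^(−t/τ) → t = −τ·ln(1 − f) = −0.184·ln(0.07) = 0.4893 s.

0.49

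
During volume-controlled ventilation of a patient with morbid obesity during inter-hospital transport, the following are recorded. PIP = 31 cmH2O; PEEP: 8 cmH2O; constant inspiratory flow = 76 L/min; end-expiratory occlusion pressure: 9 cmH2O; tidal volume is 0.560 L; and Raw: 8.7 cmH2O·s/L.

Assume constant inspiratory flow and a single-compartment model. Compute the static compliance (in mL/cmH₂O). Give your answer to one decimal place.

51.0

Flow: 76 L/min ÷ 60 = 1.2667 L/s.
Total PEEP = 9 cmH2O (set 8 + intrinsic 1); this is the baseline alveolar pressure.
Equation of motion (constant flow): PIP = Vt/C + R·V̇ + PEEP.
Vt/C = PIP − R·V̇ − PEEP = 31 − 8.7×1.2667 − 9 = 31 − 11.02 − 9 = 10.98 cmH2O.
C = Vt / 10.98 = 560 / 10.98 = 51.002 mL/cmH2O.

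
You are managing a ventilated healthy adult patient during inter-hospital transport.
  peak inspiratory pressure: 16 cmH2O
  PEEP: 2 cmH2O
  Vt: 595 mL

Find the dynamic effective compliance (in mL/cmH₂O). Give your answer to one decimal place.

42.5

Dynamic compliance = Vt / (PIP − PEEP) = 595 / (16 − 2) = 595 / 14.0 = 42.5 mL/cmH2O.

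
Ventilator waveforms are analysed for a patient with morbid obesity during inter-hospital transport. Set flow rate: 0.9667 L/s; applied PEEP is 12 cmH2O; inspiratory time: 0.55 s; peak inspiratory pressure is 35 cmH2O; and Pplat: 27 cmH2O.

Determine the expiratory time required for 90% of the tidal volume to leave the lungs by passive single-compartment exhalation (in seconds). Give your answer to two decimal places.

0.68

Vt = flow × Ti = 0.9667 L/s × 0.55 s × 1000 mL/L = 531.69 mL.
R = (PIP − Pplat)/V̇ = (35 − 27) / 0.9667 = 8.0/0.9667 = 8.276 cmH2O·s/L.
C = Vt/(Pplat − PEEP) = 531.69 / (27 − 12) = 531.69/15.0 = 35.446 mL/cmH2O.
τ = R × C = 8.276 × 0.03545 L/cmH2O = 0.2934 s.
t = −τ·ln(1 − 0.90) = −0.2934·ln(0.1) = 0.6756 s.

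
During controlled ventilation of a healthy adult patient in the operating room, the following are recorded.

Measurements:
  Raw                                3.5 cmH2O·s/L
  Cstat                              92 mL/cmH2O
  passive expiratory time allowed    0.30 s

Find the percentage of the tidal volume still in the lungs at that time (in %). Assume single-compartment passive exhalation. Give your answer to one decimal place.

τ = R × C = 3.5 × 92 mL/cmH2O = 3.5 × 0.092 L/cmH2O = 0.322 s.
Passive exhalation: V(t)/V₀ = e^(−t/τ) = e^(−0.30/0.322) = 0.3939.
Fraction remaining = 0.3939 → 39.39%.

39.4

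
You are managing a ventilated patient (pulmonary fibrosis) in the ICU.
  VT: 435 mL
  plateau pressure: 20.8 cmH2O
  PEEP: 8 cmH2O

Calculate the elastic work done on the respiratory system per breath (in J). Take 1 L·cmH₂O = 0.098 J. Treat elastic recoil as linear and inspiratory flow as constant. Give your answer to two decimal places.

Elastic work ≈ ½ × (Pplat − PEEP) × Vt = 0.5 × (20.8 − 8) × 0.435 L = 0.5 × 12.8 × 0.435 = 2.784 L·cmH2O.
× 0.098 J/(L·cmH2O) → 0.2728 J.

0.27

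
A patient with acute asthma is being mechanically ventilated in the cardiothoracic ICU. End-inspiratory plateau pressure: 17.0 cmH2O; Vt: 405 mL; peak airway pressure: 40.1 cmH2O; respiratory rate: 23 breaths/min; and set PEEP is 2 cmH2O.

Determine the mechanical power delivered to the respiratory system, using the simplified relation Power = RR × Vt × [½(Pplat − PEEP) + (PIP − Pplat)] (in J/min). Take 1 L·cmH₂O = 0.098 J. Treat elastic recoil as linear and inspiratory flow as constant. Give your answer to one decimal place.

Per-breath work = Vt × [½(Pplat−PEEP) + (PIP−Pplat)] = 0.405 × [0.5×15.0 + 23.1] = 0.405 × 30.6 = 12.393 L·cmH2O.
Power = 23 × 12.393 = 285.04 L·cmH2O/min.
× 0.098 J/(L·cmH2O) → 27.934 J/min.

27.9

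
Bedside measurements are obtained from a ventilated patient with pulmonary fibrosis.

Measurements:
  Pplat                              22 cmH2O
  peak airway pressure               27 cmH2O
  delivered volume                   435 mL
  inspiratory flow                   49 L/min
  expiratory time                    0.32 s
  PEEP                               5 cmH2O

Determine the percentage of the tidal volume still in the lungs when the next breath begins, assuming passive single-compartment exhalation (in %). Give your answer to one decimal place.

13.0

Flow: 49 L/min ÷ 60 = 0.8167 L/s.
R = (PIP − Pplat)/V̇ = (27 − 22) / 0.8167 = 5.0/0.8167 = 6.122 cmH2O·s/L.
C = Vt/(Pplat − PEEP) = 435.0 / (22 − 5) = 435.0/17.0 = 25.588 mL/cmH2O.
τ = R × C = 6.122 × 0.02559 L/cmH2O = 0.1567 s.
Fraction remaining at end-expiration = e^(−Te/τ) = e^(−0.32/0.1567) = 0.1298 → 12.98%.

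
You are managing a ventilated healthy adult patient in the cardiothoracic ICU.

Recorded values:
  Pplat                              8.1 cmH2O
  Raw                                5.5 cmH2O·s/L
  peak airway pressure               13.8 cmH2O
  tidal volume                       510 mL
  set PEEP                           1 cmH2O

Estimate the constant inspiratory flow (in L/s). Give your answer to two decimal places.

flow = (PIP − Pplat) / Raw = 5.7 / 5.5 = 1.036 L/s.

1.04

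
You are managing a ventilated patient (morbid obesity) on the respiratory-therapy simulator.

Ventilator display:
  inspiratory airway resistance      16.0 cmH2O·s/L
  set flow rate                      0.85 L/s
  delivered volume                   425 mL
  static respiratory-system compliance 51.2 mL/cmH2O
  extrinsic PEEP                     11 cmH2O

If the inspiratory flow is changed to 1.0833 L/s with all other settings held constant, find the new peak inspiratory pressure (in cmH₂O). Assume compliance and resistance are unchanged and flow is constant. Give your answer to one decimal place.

36.6

PIP = Vt/C + R·V̇ + PEEP (constant-flow equation of motion).
Only the resistive term changes: ΔPIP = R × ΔV̇ = 16.0 × (1.0833 − 0.85) = 16.0 × 0.2333 = 3.733 cmH2O.
Original PIP = 425/51.2 + 16.0×0.85 + 11 = 32.901 cmH2O; new PIP = 32.901 + (3.733) = 36.634 cmH2O.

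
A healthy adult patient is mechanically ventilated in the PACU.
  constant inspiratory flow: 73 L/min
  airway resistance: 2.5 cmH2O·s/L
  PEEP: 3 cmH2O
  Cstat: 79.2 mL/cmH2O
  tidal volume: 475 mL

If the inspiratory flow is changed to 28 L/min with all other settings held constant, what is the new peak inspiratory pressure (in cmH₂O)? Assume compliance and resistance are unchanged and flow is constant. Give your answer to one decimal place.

Flow: 73 L/min ÷ 60 = 1.2167 L/s.
New flow: 28 L/min ÷ 60 = 0.4667 L/s.
PIP = Vt/C + R·V̇ + PEEP (constant-flow equation of motion).
Only the resistive term changes: ΔPIP = R × ΔV̇ = 2.5 × (0.4667 − 1.2167) = 2.5 × -0.75 = -1.875 cmH2O.
Original PIP = 475/79.2 + 2.5×1.2167 + 3 = 12.039 cmH2O; new PIP = 12.039 + (-1.875) = 10.164 cmH2O.

10.2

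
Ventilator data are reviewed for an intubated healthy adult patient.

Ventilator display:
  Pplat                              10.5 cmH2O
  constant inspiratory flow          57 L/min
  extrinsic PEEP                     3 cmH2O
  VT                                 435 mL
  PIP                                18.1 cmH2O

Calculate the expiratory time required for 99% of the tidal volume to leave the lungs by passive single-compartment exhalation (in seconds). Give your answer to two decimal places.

Flow: 57 L/min ÷ 60 = 0.95 L/s.
R = (PIP − Pplat)/V̇ = (18.1 − 10.5) / 0.95 = 7.6/0.95 = 8.0 cmH2O·s/L.
C = Vt/(Pplat − PEEP) = 435.0 / (10.5 − 3) = 435.0/7.5 = 58.0 mL/cmH2O.
τ = R × C = 8.0 × 0.058 L/cmH2O = 0.464 s.
t = −τ·ln(1 − 0.99) = −0.464·ln(0.01) = 2.137 s.

2.14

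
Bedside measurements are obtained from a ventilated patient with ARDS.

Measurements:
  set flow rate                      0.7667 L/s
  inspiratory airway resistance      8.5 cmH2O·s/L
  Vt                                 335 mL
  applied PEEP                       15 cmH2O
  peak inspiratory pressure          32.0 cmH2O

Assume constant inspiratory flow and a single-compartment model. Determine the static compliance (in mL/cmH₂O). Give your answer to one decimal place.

Equation of motion (constant flow): PIP = Vt/C + R·V̇ + PEEP.
Vt/C = PIP − R·V̇ − PEEP = 32.0 − 8.5×0.7667 − 15 = 32.0 − 6.517 − 15 = 10.483 cmH2O.
C = Vt / 10.483 = 335 / 10.483 = 31.957 mL/cmH2O.

32.0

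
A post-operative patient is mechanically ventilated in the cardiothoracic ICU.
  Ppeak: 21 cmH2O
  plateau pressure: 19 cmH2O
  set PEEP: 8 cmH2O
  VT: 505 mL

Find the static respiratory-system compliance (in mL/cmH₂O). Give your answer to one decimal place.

Cstat = Vt / (Pplat − PEEP) = 505 / (19 − 8) = 505 / 11.0 = 45.909 mL/cmH2O.

45.9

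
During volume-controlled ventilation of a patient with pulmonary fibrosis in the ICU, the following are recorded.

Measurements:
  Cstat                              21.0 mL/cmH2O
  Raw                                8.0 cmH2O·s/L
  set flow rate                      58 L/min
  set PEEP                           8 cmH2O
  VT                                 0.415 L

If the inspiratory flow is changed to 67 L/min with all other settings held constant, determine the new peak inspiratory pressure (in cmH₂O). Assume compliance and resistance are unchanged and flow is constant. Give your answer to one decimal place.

Flow: 58 L/min ÷ 60 = 0.9667 L/s.
New flow: 67 L/min ÷ 60 = 1.1167 L/s.
PIP = Vt/C + R·V̇ + PEEP (constant-flow equation of motion).
Only the resistive term changes: ΔPIP = R × ΔV̇ = 8.0 × (1.1167 − 0.9667) = 8.0 × 0.15 = 1.2 cmH2O.
Original PIP = 415/21.0 + 8.0×0.9667 + 8 = 35.496 cmH2O; new PIP = 35.496 + (1.2) = 36.696 cmH2O.

36.7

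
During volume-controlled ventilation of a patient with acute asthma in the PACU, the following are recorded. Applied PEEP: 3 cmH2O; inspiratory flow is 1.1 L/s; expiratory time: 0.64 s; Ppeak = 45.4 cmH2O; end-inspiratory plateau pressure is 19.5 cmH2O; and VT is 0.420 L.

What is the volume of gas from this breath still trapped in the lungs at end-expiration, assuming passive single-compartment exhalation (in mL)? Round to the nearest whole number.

144

R = (PIP − Pplat)/V̇ = (45.4 − 19.5) / 1.1 = 25.9/1.1 = 23.545 cmH2O·s/L.
C = Vt/(Pplat − PEEP) = 420.0 / (19.5 − 3) = 420.0/16.5 = 25.455 mL/cmH2O.
τ = R × C = 23.545 × 0.02546 L/cmH2O = 0.5995 s.
Fraction remaining = e^(−Te/τ) = e^(−0.64/0.5995) = 0.3438.
Trapped volume = 420.0 × 0.3438 = 144.4 mL.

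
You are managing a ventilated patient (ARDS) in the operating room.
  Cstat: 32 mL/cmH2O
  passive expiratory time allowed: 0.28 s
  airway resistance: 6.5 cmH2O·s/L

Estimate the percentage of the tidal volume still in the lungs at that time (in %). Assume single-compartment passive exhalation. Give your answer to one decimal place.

τ = R × C = 6.5 × 32 mL/cmH2O = 6.5 × 0.032 L/cmH2O = 0.208 s.
Passive exhalation: V(t)/V₀ = e^(−t/τ) = e^(−0.28/0.208) = 0.2602.
Fraction remaining = 0.2602 → 26.02%.

26.0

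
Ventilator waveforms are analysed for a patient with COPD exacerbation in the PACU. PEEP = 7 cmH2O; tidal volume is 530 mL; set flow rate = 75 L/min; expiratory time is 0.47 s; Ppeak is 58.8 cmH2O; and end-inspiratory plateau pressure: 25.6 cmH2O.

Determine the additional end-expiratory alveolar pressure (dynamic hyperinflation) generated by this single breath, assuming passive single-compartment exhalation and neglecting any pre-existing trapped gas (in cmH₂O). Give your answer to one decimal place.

10.0

Flow: 75 L/min ÷ 60 = 1.25 L/s.
R = (PIP − Pplat)/V̇ = (58.8 − 25.6) / 1.25 = 33.2/1.25 = 26.56 cmH2O·s/L.
C = Vt/(Pplat − PEEP) = 530.0 / (25.6 − 7) = 530.0/18.6 = 28.495 mL/cmH2O.
τ = R × C = 26.56 × 0.0285 L/cmH2O = 0.757 s.
Fraction remaining = e^(−Te/τ) = e^(−0.47/0.757) = 0.5375; trapped volume = 530.0 × 0.5375 = 284.88 mL.
Additional alveolar pressure from trapping ≈ V_trapped / C = 284.88 / 28.495 = 9.998 cmH2O.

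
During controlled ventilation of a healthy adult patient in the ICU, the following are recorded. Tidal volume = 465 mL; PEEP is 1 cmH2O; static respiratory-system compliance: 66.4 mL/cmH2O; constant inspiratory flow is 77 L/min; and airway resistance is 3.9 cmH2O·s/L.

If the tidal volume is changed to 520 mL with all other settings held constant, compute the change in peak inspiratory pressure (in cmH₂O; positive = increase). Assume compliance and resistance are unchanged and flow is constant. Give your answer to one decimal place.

0.8

PIP = Vt/C + R·V̇ + PEEP (constant-flow equation of motion).
Only the elastic term changes: ΔPIP = ΔVt / C = (520 − 465) / 66.4 = 0.8283 cmH2O.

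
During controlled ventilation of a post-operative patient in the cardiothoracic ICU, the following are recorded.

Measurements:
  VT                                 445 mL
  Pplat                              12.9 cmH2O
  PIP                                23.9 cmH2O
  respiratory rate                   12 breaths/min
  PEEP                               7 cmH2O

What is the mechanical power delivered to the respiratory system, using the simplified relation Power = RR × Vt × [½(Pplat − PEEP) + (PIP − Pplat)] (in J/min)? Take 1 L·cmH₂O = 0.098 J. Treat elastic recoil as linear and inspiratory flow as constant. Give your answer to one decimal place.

7.3

Per-breath work = Vt × [½(Pplat−PEEP) + (PIP−Pplat)] = 0.445 × [0.5×5.9 + 11.0] = 0.445 × 13.95 = 6.208 L·cmH2O.
Power = 12 × 6.208 = 74.496 L·cmH2O/min.
× 0.098 J/(L·cmH2O) → 7.301 J/min.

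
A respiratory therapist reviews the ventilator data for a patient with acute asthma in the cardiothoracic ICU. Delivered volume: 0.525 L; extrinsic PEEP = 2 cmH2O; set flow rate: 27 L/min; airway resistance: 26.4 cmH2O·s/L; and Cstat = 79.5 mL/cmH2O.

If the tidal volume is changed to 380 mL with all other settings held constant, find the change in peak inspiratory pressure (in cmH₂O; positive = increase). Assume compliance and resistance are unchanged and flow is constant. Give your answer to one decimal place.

PIP = Vt/C + R·V̇ + PEEP (constant-flow equation of motion).
Only the elastic term changes: ΔPIP = ΔVt / C = (380 − 525) / 79.5 = -1.824 cmH2O.

-1.8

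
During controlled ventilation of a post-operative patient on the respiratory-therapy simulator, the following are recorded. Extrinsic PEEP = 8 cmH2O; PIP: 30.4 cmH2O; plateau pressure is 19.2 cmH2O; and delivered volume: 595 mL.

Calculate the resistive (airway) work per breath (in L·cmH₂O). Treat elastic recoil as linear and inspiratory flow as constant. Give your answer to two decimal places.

6.66

With constant inspiratory flow the resistive pressure is constant at PIP − Pplat = 30.4 − 19.2 = 11.2 cmH2O, so resistive work = 11.2 × 0.595 = 6.664 L·cmH2O.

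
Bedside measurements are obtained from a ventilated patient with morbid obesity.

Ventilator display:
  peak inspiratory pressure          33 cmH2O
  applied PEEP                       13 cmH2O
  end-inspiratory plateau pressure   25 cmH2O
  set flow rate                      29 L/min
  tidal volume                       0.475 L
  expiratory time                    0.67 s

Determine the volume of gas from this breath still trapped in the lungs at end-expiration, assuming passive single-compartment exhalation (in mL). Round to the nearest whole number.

171

Flow: 29 L/min ÷ 60 = 0.4833 L/s.
R = (PIP − Pplat)/V̇ = (33 − 25) / 0.4833 = 8.0/0.4833 = 16.553 cmH2O·s/L.
C = Vt/(Pplat − PEEP) = 475.0 / (25 − 13) = 475.0/12.0 = 39.583 mL/cmH2O.
τ = R × C = 16.553 × 0.03958 L/cmH2O = 0.6552 s.
Fraction remaining = e^(−Te/τ) = e^(−0.67/0.6552) = 0.3597.
Trapped volume = 475.0 × 0.3597 = 170.86 mL.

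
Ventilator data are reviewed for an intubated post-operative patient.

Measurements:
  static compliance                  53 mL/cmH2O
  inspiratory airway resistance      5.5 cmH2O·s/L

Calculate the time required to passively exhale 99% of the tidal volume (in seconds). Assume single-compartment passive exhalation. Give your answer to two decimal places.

τ = R × C = 5.5 × 53 mL/cmH2O = 5.5 × 0.053 L/cmH2O = 0.2915 s.
Exhaled fraction f = 1 − e^(−t/τ) → t = −τ·ln(1 − f) = −0.2915·ln(0.01) = 1.342 s.

1.34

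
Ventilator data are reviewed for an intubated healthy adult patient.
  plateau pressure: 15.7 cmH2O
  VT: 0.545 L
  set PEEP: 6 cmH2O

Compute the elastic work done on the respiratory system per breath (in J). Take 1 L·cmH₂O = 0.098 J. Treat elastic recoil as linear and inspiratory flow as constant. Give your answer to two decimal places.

Elastic work ≈ ½ × (Pplat − PEEP) × Vt = 0.5 × (15.7 − 6) × 0.545 L = 0.5 × 9.7 × 0.545 = 2.643 L·cmH2O.
× 0.098 J/(L·cmH2O) → 0.259 J.

0.26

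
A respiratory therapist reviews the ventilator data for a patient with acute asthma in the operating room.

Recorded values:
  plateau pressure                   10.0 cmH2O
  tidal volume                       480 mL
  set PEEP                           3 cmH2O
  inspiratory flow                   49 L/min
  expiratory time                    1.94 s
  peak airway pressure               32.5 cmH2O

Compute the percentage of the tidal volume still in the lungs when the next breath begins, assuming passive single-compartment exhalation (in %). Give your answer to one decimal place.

35.8

Flow: 49 L/min ÷ 60 = 0.8167 L/s.
R = (PIP − Pplat)/V̇ = (32.5 − 10.0) / 0.8167 = 22.5/0.8167 = 27.55 cmH2O·s/L.
C = Vt/(Pplat − PEEP) = 480.0 / (10.0 − 3) = 480.0/7.0 = 68.571 mL/cmH2O.
τ = R × C = 27.55 × 0.06857 L/cmH2O = 1.889 s.
Fraction remaining at end-expiration = e^(−Te/τ) = e^(−1.94/1.889) = 0.3581 → 35.81%.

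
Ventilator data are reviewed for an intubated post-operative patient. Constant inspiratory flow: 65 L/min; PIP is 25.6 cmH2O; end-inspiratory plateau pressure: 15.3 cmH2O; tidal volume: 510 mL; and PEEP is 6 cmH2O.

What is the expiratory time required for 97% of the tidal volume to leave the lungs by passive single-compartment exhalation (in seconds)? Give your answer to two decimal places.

Flow: 65 L/min ÷ 60 = 1.0833 L/s.
R = (PIP − Pplat)/V̇ = (25.6 − 15.3) / 1.0833 = 10.3/1.0833 = 9.508 cmH2O·s/L.
C = Vt/(Pplat − PEEP) = 510.0 / (15.3 − 6) = 510.0/9.3 = 54.839 mL/cmH2O.
τ = R × C = 9.508 × 0.05484 L/cmH2O = 0.5214 s.
t = −τ·ln(1 − 0.97) = −0.5214·ln(0.03) = 1.828 s.

1.83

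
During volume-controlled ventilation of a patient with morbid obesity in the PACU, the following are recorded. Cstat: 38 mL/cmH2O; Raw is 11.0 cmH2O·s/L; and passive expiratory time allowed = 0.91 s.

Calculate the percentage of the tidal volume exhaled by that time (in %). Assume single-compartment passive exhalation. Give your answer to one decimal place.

88.7

τ = R × C = 11.0 × 38 mL/cmH2O = 11.0 × 0.038 L/cmH2O = 0.418 s.
Passive exhalation: V(t)/V₀ = e^(−t/τ) = e^(−0.91/0.418) = 0.1134.
Fraction exhaled = 1 − 0.1134 = 0.8866 → 88.66%.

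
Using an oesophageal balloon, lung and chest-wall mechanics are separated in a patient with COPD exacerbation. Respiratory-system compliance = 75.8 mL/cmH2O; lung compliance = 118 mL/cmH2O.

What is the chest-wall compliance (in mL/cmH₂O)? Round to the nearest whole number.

212

1/Ccw = 1/Crs − 1/CL.
1/Ccw = 1/75.8 − 1/118 = 0.004718.
Ccw = 211.95 mL/cmH2O.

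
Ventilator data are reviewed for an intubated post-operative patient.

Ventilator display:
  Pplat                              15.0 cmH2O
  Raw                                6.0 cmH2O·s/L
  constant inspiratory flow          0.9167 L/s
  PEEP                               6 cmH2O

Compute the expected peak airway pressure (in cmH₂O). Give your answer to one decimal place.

PIP = Pplat + Raw × flow = 15.0 + 6.0 × 0.9167 = 15.0 + 5.5 = 20.5 cmH2O.

20.5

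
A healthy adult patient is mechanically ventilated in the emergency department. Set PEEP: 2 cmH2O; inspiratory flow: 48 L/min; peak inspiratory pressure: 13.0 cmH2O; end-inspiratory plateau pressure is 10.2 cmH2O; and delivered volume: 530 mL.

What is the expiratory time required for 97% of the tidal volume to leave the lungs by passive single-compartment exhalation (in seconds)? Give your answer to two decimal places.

0.79

Flow: 48 L/min ÷ 60 = 0.8 L/s.
R = (PIP − Pplat)/V̇ = (13.0 − 10.2) / 0.8 = 2.8/0.8 = 3.5 cmH2O·s/L.
C = Vt/(Pplat − PEEP) = 530.0 / (10.2 − 2) = 530.0/8.2 = 64.634 mL/cmH2O.
τ = R × C = 3.5 × 0.06463 L/cmH2O = 0.2262 s.
t = −τ·ln(1 − 0.97) = −0.2262·ln(0.03) = 0.7932 s.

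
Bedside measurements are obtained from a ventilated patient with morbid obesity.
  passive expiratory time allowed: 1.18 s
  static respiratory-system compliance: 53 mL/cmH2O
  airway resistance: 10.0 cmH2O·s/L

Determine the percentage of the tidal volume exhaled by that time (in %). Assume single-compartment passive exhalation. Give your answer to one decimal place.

89.2

τ = R × C = 10.0 × 53 mL/cmH2O = 10.0 × 0.053 L/cmH2O = 0.53 s.
Passive exhalation: V(t)/V₀ = e^(−t/τ) = e^(−1.18/0.53) = 0.1079.
Fraction exhaled = 1 − 0.1079 = 0.8921 → 89.21%.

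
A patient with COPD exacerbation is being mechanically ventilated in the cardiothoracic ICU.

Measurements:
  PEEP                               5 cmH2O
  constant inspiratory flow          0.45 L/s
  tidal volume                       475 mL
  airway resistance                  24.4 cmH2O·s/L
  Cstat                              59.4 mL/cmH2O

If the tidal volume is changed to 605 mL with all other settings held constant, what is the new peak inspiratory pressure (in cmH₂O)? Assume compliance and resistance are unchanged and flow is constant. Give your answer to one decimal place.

PIP = Vt/C + R·V̇ + PEEP (constant-flow equation of motion).
Only the elastic term changes: ΔPIP = ΔVt / C = (605 − 475) / 59.4 = 2.189 cmH2O.
Original PIP = 475/59.4 + 24.4×0.45 + 5 = 23.977 cmH2O; new PIP = 23.977 + (2.189) = 26.166 cmH2O.

26.2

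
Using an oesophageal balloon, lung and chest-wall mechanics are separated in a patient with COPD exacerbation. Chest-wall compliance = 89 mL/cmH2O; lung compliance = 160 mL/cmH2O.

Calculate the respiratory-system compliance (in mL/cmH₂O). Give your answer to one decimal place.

57.2

Lung and chest wall are elastances in series: 1/Crs = 1/CL + 1/Ccw.
1/Crs = 1/160 + 1/89 = 0.01749.
Crs = 57.176 mL/cmH2O.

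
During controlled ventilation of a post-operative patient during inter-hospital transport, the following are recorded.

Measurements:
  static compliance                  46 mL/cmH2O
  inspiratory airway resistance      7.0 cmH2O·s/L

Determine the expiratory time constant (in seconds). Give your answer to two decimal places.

τ = R × C = 7.0 × 46 mL/cmH2O = 7.0 × 0.046 L/cmH2O = 0.322 s.

0.32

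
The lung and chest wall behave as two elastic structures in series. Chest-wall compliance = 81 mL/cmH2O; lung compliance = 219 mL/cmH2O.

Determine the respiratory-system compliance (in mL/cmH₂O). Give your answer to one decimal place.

59.1

Lung and chest wall are elastances in series: 1/Crs = 1/CL + 1/Ccw.
1/Crs = 1/219 + 1/81 = 0.01691.
Crs = 59.137 mL/cmH2O.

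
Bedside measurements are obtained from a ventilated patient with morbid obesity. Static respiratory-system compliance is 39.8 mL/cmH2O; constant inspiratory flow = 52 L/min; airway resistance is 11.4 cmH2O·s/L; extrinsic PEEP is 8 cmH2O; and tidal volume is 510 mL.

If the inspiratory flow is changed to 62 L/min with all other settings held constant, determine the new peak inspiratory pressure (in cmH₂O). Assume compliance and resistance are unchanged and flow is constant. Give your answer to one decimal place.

Flow: 52 L/min ÷ 60 = 0.8667 L/s.
New flow: 62 L/min ÷ 60 = 1.0333 L/s.
PIP = Vt/C + R·V̇ + PEEP (constant-flow equation of motion).
Only the resistive term changes: ΔPIP = R × ΔV̇ = 11.4 × (1.0333 − 0.8667) = 11.4 × 0.1666 = 1.899 cmH2O.
Original PIP = 510/39.8 + 11.4×0.8667 + 8 = 30.694 cmH2O; new PIP = 30.694 + (1.899) = 32.593 cmH2O.

32.6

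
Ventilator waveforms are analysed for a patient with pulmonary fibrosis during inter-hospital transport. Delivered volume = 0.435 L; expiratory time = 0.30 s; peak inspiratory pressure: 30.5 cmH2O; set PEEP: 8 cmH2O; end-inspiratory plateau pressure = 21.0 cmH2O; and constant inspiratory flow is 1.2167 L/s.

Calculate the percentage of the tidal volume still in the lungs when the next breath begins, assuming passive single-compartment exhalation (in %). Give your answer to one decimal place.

31.7

R = (PIP − Pplat)/V̇ = (30.5 − 21.0) / 1.2167 = 9.5/1.2167 = 7.808 cmH2O·s/L.
C = Vt/(Pplat − PEEP) = 435.0 / (21.0 − 8) = 435.0/13.0 = 33.462 mL/cmH2O.
τ = R × C = 7.808 × 0.03346 L/cmH2O = 0.2613 s.
Fraction remaining at end-expiration = e^(−Te/τ) = e^(−0.30/0.2613) = 0.3172 → 31.72%.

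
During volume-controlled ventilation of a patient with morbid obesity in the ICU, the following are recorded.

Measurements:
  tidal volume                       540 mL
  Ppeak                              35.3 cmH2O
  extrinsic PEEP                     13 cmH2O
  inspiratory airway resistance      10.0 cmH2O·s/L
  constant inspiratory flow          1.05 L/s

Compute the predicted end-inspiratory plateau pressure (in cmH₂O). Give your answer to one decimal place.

24.8

Pplat = PIP − Raw × flow = 35.3 − 10.0 × 1.05 = 35.3 − 10.5 = 24.8 cmH2O.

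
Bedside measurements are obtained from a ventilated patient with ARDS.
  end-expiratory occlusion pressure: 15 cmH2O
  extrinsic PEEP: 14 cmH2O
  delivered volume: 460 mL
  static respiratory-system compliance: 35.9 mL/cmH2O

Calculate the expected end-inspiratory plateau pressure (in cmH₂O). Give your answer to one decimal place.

27.8

End-expiratory occlusion gives total PEEP = 15 cmH2O (intrinsic PEEP = 15 − 14 = 1). Use total PEEP for the elastic gradient.
Pplat = PEEPtotal + Vt / Cstat = 15 + 460 / 35.9 = 15 + 12.813 = 27.813 cmH2O.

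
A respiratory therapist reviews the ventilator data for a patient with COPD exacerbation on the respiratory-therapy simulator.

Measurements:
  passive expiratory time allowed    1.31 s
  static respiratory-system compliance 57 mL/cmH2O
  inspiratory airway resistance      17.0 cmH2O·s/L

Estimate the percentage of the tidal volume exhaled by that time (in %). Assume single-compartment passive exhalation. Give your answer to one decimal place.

τ = R × C = 17.0 × 57 mL/cmH2O = 17.0 × 0.057 L/cmH2O = 0.969 s.
Passive exhalation: V(t)/V₀ = e^(−t/τ) = e^(−1.31/0.969) = 0.2587.
Fraction exhaled = 1 − 0.2587 = 0.7413 → 74.13%.

74.1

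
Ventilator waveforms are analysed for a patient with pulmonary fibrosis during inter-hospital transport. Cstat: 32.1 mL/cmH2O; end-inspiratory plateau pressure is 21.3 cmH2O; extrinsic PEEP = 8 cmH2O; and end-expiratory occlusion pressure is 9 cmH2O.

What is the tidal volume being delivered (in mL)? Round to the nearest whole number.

End-expiratory occlusion gives total PEEP = 9 cmH2O (intrinsic PEEP = 9 − 8 = 1). Use total PEEP for the elastic gradient.
Vt = Cstat × (Pplat − PEEPtotal) = 32.1 × (21.3 − 9) = 32.1 × 12.3 = 394.83 mL.

395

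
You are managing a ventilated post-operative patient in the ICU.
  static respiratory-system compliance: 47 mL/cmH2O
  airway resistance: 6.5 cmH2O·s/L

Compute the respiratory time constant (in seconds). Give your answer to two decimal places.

τ = R × C = 6.5 × 47 mL/cmH2O = 6.5 × 0.047 L/cmH2O = 0.3055 s.

0.31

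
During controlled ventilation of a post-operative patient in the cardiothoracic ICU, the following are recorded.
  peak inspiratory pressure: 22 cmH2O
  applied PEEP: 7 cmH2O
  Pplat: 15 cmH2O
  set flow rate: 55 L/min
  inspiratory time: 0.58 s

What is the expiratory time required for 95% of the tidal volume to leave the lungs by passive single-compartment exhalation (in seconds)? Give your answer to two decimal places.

1.52

Flow: 55 L/min ÷ 60 = 0.9167 L/s.
Vt = flow × Ti = 0.9167 L/s × 0.58 s × 1000 mL/L = 531.69 mL.
R = (PIP − Pplat)/V̇ = (22 − 15) / 0.9167 = 7.0/0.9167 = 7.636 cmH2O·s/L.
C = Vt/(Pplat − PEEP) = 531.69 / (15 − 7) = 531.69/8.0 = 66.461 mL/cmH2O.
τ = R × C = 7.636 × 0.06646 L/cmH2O = 0.5075 s.
t = −τ·ln(1 − 0.95) = −0.5075·ln(0.05) = 1.52 s.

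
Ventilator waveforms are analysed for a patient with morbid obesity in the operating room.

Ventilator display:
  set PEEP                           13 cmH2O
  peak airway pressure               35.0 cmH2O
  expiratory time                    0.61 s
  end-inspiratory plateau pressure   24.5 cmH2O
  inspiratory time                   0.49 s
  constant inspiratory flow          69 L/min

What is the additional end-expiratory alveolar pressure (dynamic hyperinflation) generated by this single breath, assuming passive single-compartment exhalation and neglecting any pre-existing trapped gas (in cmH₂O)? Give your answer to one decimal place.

2.9

Flow: 69 L/min ÷ 60 = 1.15 L/s.
Vt = flow × Ti = 1.15 L/s × 0.49 s × 1000 mL/L = 563.5 mL.
R = (PIP − Pplat)/V̇ = (35.0 − 24.5) / 1.15 = 10.5/1.15 = 9.13 cmH2O·s/L.
C = Vt/(Pplat − PEEP) = 563.5 / (24.5 − 13) = 563.5/11.5 = 49.0 mL/cmH2O.
τ = R × C = 9.13 × 0.049 L/cmH2O = 0.4474 s.
Fraction remaining = e^(−Te/τ) = e^(−0.61/0.4474) = 0.2558; trapped volume = 563.5 × 0.2558 = 144.14 mL.
Additional alveolar pressure from trapping ≈ V_trapped / C = 144.14 / 49.0 = 2.942 cmH2O.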